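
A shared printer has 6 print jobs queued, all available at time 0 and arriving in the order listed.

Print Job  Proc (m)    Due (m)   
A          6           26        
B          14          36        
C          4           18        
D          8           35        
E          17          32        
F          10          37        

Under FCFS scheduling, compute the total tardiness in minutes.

45

FIFO (arrival order): A B C D E F.
A: 0→6, due 26, tardiness 0
B: 6→20, due 36, tardiness 0
C: 20→24, due 18, tardiness 6
D: 24→32, due 35, tardiness 0
E: 32→49, due 32, tardiness 17
F: 49→59, due 37, tardiness 22
Sum = 0+0+6+0+17+22 = 45.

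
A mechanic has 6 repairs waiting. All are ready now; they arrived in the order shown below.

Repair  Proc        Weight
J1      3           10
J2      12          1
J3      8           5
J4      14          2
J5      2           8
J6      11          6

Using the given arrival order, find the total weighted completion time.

846

FIFO (arrival order): J1 J2 J3 J4 J5 J6.
J1: finishes 3, weight 10, w·C = 30
J2: finishes 15, weight 1, w·C = 15
J3: finishes 23, weight 5, w·C = 115
J4: finishes 37, weight 2, w·C = 74
J5: finishes 39, weight 8, w·C = 312
J6: finishes 50, weight 6, w·C = 300
Sum = 30+15+115+74+312+300 = 846.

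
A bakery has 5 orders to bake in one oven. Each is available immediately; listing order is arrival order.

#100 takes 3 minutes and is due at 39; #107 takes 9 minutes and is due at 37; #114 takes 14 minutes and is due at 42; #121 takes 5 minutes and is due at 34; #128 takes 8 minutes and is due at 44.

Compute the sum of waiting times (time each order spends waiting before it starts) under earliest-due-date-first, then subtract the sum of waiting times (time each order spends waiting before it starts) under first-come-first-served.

EDD (increasing due date): #121 #107 #100 #114 #128.
#121: waits 0, runs 0→5
#107: waits 5, runs 5→14
#100: waits 14, runs 14→17
#114: waits 17, runs 17→31
#128: waits 31, runs 31→39
Sum = 0+5+14+17+31 = 67.
FIFO (arrival order): #100 #107 #114 #121 #128.
#100: waits 0, runs 0→3
#107: waits 3, runs 3→12
#114: waits 12, runs 12→26
#121: waits 26, runs 26→31
#128: waits 31, runs 31→39
Sum = 0+3+12+26+31 = 72.
Difference = 67 − 72 = -5.

-5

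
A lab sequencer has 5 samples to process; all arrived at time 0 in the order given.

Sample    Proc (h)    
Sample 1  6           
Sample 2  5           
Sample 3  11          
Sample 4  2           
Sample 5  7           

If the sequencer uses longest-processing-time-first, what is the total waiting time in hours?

LPT (decreasing processing time): Sample 3 Sample 5 Sample 1 Sample 2 Sample 4.
Sample 3: waits 0, runs 0→11
Sample 5: waits 11, runs 11→18
Sample 1: waits 18, runs 18→24
Sample 2: waits 24, runs 24→29
Sample 4: waits 29, runs 29→31
Sum = 0+11+18+24+29 = 82.

82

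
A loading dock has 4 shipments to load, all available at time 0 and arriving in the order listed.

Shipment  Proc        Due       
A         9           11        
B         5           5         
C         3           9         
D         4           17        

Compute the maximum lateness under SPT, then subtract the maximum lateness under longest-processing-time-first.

SPT (increasing processing time): C D B A.
C: 0→3, due 9, lateness -6
D: 3→7, due 17, lateness -10
B: 7→12, due 5, lateness 7
A: 12→21, due 11, lateness 10
Maximum = 10.
LPT (decreasing processing time): A B D C.
A: 0→9, due 11, lateness -2
B: 9→14, due 5, lateness 9
D: 14→18, due 17, lateness 1
C: 18→21, due 9, lateness 12
Maximum = 12.
Difference = 10 − 12 = -2.

-2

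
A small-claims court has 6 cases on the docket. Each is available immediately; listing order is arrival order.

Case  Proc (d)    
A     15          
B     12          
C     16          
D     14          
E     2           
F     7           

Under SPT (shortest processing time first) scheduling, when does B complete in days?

SPT (increasing processing time): E F B D A C.
E: 0→2
F: 2→9
B: 9→21

21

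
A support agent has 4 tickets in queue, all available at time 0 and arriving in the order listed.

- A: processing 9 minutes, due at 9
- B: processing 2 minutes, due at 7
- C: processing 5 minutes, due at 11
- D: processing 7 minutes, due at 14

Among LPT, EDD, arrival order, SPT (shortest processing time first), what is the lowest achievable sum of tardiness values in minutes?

14

LPT (decreasing processing time): A D C B.
A: 0→9, due 9, tardiness 0
D: 9→16, due 14, tardiness 2
C: 16→21, due 11, tardiness 10
B: 21→23, due 7, tardiness 16
Sum = 0+2+10+16 = 28.
EDD (increasing due date): B A C D.
B: 0→2, due 7, tardiness 0
A: 2→11, due 9, tardiness 2
C: 11→16, due 11, tardiness 5
D: 16→23, due 14, tardiness 9
Sum = 0+2+5+9 = 16.
FIFO (arrival order): A B C D.
A: 0→9, due 9, tardiness 0
B: 9→11, due 7, tardiness 4
C: 11→16, due 11, tardiness 5
D: 16→23, due 14, tardiness 9
Sum = 0+4+5+9 = 18.
SPT (increasing processing time): B C D A.
B: 0→2, due 7, tardiness 0
C: 2→7, due 11, tardiness 0
D: 7→14, due 14, tardiness 0
A: 14→23, due 9, tardiness 14
Sum = 0+0+0+14 = 14.
LPT 28, EDD 16, FIFO 18, SPT 14 → minimum 14.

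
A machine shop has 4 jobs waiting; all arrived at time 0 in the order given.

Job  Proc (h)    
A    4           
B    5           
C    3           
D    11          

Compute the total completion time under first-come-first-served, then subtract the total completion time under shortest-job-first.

3

FIFO (arrival order): A B C D.
A: 0→4
B: 4→9
C: 9→12
D: 12→23
Sum = 4+9+12+23 = 48.
SPT (increasing processing time): C A B D.
C: 0→3
A: 3→7
B: 7→12
D: 12→23
Sum = 3+7+12+23 = 45.
Difference = 48 − 45 = 3.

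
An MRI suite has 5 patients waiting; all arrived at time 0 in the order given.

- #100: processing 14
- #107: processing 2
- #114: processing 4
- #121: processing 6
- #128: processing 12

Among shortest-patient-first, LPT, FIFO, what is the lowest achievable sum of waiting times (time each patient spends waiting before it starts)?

SPT (increasing processing time): #107 #114 #121 #128 #100.
#107: waits 0, runs 0→2
#114: waits 2, runs 2→6
#121: waits 6, runs 6→12
#128: waits 12, runs 12→24
#100: waits 24, runs 24→38
Sum = 0+2+6+12+24 = 44.
LPT (decreasing processing time): #100 #128 #121 #114 #107.
#100: waits 0, runs 0→14
#128: waits 14, runs 14→26
#121: waits 26, runs 26→32
#114: waits 32, runs 32→36
#107: waits 36, runs 36→38
Sum = 0+14+26+32+36 = 108.
FIFO (arrival order): #100 #107 #114 #121 #128.
#100: waits 0, runs 0→14
#107: waits 14, runs 14→16
#114: waits 16, runs 16→20
#121: waits 20, runs 20→26
#128: waits 26, runs 26→38
Sum = 0+14+16+20+26 = 76.
SPT 44, LPT 108, FIFO 76 → minimum 44.

44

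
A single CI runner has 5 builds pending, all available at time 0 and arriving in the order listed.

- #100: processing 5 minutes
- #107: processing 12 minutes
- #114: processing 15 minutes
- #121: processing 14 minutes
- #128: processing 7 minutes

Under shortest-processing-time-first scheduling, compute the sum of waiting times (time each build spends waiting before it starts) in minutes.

SPT (increasing processing time): #100 #128 #107 #121 #114.
#100: waits 0, runs 0→5
#128: waits 5, runs 5→12
#107: waits 12, runs 12→24
#121: waits 24, runs 24→38
#114: waits 38, runs 38→53
Sum = 0+5+12+24+38 = 79.

79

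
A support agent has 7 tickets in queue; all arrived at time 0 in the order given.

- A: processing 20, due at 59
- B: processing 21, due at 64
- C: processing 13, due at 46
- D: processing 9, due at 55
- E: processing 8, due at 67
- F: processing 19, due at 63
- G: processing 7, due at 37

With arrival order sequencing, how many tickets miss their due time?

5

FIFO (arrival order): A B C D E F G.
A: 0→20, due 59, tardiness 0
B: 20→41, due 64, tardiness 0
C: 41→54, due 46, tardiness 8
D: 54→63, due 55, tardiness 8
E: 63→71, due 67, tardiness 4
F: 71→90, due 63, tardiness 27
G: 90→97, due 37, tardiness 60
Late tickets: 5.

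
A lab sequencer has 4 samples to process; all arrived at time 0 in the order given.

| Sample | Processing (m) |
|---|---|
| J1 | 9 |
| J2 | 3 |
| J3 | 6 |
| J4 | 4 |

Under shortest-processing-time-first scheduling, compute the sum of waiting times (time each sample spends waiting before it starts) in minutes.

SPT (increasing processing time): J2 J4 J3 J1.
J2: waits 0, runs 0→3
J4: waits 3, runs 3→7
J3: waits 7, runs 7→13
J1: waits 13, runs 13→22
Sum = 0+3+7+13 = 23.

23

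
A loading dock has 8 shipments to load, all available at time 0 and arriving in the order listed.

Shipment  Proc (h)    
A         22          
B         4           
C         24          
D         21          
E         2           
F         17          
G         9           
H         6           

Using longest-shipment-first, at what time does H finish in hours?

99

LPT (decreasing processing time): C A D F G H B E.
C: 0→24
A: 24→46
D: 46→67
F: 67→84
G: 84→93
H: 93→99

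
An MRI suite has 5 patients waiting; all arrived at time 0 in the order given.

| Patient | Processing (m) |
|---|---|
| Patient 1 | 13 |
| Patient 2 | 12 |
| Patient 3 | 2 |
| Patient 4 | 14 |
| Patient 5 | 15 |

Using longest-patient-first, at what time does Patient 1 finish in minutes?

42

LPT (decreasing processing time): Patient 5 Patient 4 Patient 1 Patient 2 Patient 3.
Patient 5: 0→15
Patient 4: 15→29
Patient 1: 29→42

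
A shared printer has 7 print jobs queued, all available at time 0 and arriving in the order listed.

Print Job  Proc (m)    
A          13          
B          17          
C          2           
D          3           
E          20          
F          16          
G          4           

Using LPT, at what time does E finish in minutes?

20

LPT (decreasing processing time): E B F A G D C.
E: 0→20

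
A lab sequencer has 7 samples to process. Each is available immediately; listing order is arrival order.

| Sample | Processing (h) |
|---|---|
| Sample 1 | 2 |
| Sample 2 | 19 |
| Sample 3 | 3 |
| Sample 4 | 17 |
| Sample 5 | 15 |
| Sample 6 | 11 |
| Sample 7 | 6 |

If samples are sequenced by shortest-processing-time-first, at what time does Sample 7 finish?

11

SPT (increasing processing time): Sample 1 Sample 3 Sample 7 Sample 6 Sample 5 Sample 4 Sample 2.
Sample 1: 0→2
Sample 3: 2→5
Sample 7: 5→11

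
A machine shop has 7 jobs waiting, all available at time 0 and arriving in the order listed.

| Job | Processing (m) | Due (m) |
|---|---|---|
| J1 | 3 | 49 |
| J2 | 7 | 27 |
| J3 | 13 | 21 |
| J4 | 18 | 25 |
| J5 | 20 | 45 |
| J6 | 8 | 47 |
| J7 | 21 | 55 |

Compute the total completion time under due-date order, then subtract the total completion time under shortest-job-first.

95

EDD (increasing due date): J3 J4 J2 J5 J6 J1 J7.
J3: 0→13
J4: 13→31
J2: 31→38
J5: 38→58
J6: 58→66
J1: 66→69
J7: 69→90
Sum = 13+31+38+58+66+69+90 = 365.
SPT (increasing processing time): J1 J2 J6 J3 J4 J5 J7.
J1: 0→3
J2: 3→10
J6: 10→18
J3: 18→31
J4: 31→49
J5: 49→69
J7: 69→90
Sum = 3+10+18+31+49+69+90 = 270.
Difference = 365 − 270 = 95.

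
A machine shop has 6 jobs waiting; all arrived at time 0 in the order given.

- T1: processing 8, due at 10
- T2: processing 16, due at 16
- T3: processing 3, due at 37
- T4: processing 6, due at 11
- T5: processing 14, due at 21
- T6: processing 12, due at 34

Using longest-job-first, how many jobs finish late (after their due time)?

5

LPT (decreasing processing time): T2 T5 T6 T1 T4 T3.
T2: 0→16, due 16, tardiness 0
T5: 16→30, due 21, tardiness 9
T6: 30→42, due 34, tardiness 8
T1: 42→50, due 10, tardiness 40
T4: 50→56, due 11, tardiness 45
T3: 56→59, due 37, tardiness 22
Late jobs: 5.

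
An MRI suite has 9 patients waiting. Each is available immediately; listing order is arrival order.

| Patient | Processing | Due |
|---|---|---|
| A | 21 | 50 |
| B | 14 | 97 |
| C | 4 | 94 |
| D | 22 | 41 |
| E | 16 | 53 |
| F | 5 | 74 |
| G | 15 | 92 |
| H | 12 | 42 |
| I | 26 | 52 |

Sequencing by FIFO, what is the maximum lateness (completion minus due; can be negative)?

FIFO (arrival order): A B C D E F G H I.
A: 0→21, due 50, lateness -29
B: 21→35, due 97, lateness -62
C: 35→39, due 94, lateness -55
D: 39→61, due 41, lateness 20
E: 61→77, due 53, lateness 24
F: 77→82, due 74, lateness 8
G: 82→97, due 92, lateness 5
H: 97→109, due 42, lateness 67
I: 109→135, due 52, lateness 83
Maximum = 83.

83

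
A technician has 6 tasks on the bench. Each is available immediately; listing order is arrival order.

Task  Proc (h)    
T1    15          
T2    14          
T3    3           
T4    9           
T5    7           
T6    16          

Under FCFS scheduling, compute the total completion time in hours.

FIFO (arrival order): T1 T2 T3 T4 T5 T6.
T1: 0→15
T2: 15→29
T3: 29→32
T4: 32→41
T5: 41→48
T6: 48→64
Sum = 15+29+32+41+48+64 = 229.

229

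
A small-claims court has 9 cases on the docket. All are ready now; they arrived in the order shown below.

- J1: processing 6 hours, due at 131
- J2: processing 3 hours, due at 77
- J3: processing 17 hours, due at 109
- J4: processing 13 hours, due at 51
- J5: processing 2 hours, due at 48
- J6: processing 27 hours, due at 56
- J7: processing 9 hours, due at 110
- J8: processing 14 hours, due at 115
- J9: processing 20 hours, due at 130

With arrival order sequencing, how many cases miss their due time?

1

FIFO (arrival order): J1 J2 J3 J4 J5 J6 J7 J8 J9.
J1: 0→6, due 131, tardiness 0
J2: 6→9, due 77, tardiness 0
J3: 9→26, due 109, tardiness 0
J4: 26→39, due 51, tardiness 0
J5: 39→41, due 48, tardiness 0
J6: 41→68, due 56, tardiness 12
J7: 68→77, due 110, tardiness 0
J8: 77→91, due 115, tardiness 0
J9: 91→111, due 130, tardiness 0
Late cases: 1.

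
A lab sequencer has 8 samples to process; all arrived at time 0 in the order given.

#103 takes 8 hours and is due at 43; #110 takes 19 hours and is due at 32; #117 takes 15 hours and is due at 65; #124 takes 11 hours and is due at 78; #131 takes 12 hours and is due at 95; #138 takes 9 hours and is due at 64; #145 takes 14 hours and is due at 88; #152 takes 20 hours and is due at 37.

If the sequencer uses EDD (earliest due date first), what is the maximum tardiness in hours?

13

EDD (increasing due date): #110 #152 #103 #138 #117 #124 #145 #131.
#110: 0→19, due 32, tardiness 0
#152: 19→39, due 37, tardiness 2
#103: 39→47, due 43, tardiness 4
#138: 47→56, due 64, tardiness 0
#117: 56→71, due 65, tardiness 6
#124: 71→82, due 78, tardiness 4
#145: 82→96, due 88, tardiness 8
#131: 96→108, due 95, tardiness 13
Maximum = 13.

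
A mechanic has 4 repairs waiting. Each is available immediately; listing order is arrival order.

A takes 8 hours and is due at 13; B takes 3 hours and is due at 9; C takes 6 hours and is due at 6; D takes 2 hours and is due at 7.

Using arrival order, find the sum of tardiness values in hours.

FIFO (arrival order): A B C D.
A: 0→8, due 13, tardiness 0
B: 8→11, due 9, tardiness 2
C: 11→17, due 6, tardiness 11
D: 17→19, due 7, tardiness 12
Sum = 0+2+11+12 = 25.

25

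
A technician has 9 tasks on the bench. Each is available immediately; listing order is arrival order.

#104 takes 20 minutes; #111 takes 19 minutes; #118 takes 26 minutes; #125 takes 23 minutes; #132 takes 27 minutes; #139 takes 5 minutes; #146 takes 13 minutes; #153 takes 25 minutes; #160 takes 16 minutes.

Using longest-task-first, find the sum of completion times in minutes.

LPT (decreasing processing time): #132 #118 #153 #125 #104 #111 #160 #146 #139.
#132: 0→27
#118: 27→53
#153: 53→78
#125: 78→101
#104: 101→121
#111: 121→140
#160: 140→156
#146: 156→169
#139: 169→174
Sum = 27+53+78+101+121+140+156+169+174 = 1019.

1019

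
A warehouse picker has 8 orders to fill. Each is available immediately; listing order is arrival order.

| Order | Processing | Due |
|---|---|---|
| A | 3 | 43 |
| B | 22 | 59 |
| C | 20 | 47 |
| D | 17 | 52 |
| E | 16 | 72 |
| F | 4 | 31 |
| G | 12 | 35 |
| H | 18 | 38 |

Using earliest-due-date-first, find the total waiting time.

318

EDD (increasing due date): F G H A C D B E.
F: waits 0, runs 0→4
G: waits 4, runs 4→16
H: waits 16, runs 16→34
A: waits 34, runs 34→37
C: waits 37, runs 37→57
D: waits 57, runs 57→74
B: waits 74, runs 74→96
E: waits 96, runs 96→112
Sum = 0+4+16+34+37+57+74+96 = 318.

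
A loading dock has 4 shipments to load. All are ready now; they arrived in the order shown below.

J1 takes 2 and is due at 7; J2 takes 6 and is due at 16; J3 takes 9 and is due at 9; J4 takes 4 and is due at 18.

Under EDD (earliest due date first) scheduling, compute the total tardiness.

EDD (increasing due date): J1 J3 J2 J4.
J1: 0→2, due 7, tardiness 0
J3: 2→11, due 9, tardiness 2
J2: 11→17, due 16, tardiness 1
J4: 17→21, due 18, tardiness 3
Sum = 0+2+1+3 = 6.

6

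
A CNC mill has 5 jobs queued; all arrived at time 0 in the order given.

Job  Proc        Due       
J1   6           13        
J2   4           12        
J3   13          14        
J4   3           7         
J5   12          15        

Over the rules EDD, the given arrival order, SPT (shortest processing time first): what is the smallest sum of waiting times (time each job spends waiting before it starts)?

48

EDD (increasing due date): J4 J2 J1 J3 J5.
J4: waits 0, runs 0→3
J2: waits 3, runs 3→7
J1: waits 7, runs 7→13
J3: waits 13, runs 13→26
J5: waits 26, runs 26→38
Sum = 0+3+7+13+26 = 49.
FIFO (arrival order): J1 J2 J3 J4 J5.
J1: waits 0, runs 0→6
J2: waits 6, runs 6→10
J3: waits 10, runs 10→23
J4: waits 23, runs 23→26
J5: waits 26, runs 26→38
Sum = 0+6+10+23+26 = 65.
SPT (increasing processing time): J4 J2 J1 J5 J3.
J4: waits 0, runs 0→3
J2: waits 3, runs 3→7
J1: waits 7, runs 7→13
J5: waits 13, runs 13→25
J3: waits 25, runs 25→38
Sum = 0+3+7+13+25 = 48.
EDD 49, FIFO 65, SPT 48 → minimum 48.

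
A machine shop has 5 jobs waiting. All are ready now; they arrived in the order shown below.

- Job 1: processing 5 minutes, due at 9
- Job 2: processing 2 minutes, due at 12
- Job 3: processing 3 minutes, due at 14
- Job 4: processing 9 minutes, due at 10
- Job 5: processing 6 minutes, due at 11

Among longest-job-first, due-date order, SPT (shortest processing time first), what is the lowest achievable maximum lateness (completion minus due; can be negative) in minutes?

11

LPT (decreasing processing time): Job 4 Job 5 Job 1 Job 3 Job 2.
Job 4: 0→9, due 10, lateness -1
Job 5: 9→15, due 11, lateness 4
Job 1: 15→20, due 9, lateness 11
Job 3: 20→23, due 14, lateness 9
Job 2: 23→25, due 12, lateness 13
Maximum = 13.
EDD (increasing due date): Job 1 Job 4 Job 5 Job 2 Job 3.
Job 1: 0→5, due 9, lateness -4
Job 4: 5→14, due 10, lateness 4
Job 5: 14→20, due 11, lateness 9
Job 2: 20→22, due 12, lateness 10
Job 3: 22→25, due 14, lateness 11
Maximum = 11.
SPT (increasing processing time): Job 2 Job 3 Job 1 Job 5 Job 4.
Job 2: 0→2, due 12, lateness -10
Job 3: 2→5, due 14, lateness -9
Job 1: 5→10, due 9, lateness 1
Job 5: 10→16, due 11, lateness 5
Job 4: 16→25, due 10, lateness 15
Maximum = 15.
LPT 13, EDD 11, SPT 15 → minimum 11.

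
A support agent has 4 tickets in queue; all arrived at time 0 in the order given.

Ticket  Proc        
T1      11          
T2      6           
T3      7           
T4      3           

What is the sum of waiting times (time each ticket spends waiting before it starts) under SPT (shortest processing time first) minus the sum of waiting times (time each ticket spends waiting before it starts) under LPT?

-25

SPT (increasing processing time): T4 T2 T3 T1.
T4: waits 0, runs 0→3
T2: waits 3, runs 3→9
T3: waits 9, runs 9→16
T1: waits 16, runs 16→27
Sum = 0+3+9+16 = 28.
LPT (decreasing processing time): T1 T3 T2 T4.
T1: waits 0, runs 0→11
T3: waits 11, runs 11→18
T2: waits 18, runs 18→24
T4: waits 24, runs 24→27
Sum = 0+11+18+24 = 53.
Difference = 28 − 53 = -25.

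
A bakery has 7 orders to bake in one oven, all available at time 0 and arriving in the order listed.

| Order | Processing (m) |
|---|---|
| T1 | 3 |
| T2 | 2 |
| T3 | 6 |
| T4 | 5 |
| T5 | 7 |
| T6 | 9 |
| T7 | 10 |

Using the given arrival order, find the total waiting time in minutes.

90

FIFO (arrival order): T1 T2 T3 T4 T5 T6 T7.
T1: waits 0, runs 0→3
T2: waits 3, runs 3→5
T3: waits 5, runs 5→11
T4: waits 11, runs 11→16
T5: waits 16, runs 16→23
T6: waits 23, runs 23→32
T7: waits 32, runs 32→42
Sum = 0+3+5+11+16+23+32 = 90.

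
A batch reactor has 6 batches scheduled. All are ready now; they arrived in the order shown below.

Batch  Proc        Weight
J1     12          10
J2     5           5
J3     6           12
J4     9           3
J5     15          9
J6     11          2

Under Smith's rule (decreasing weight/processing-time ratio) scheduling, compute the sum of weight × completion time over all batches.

956

WSPT (decreasing weight/processing-time ratio): J3 J2 J1 J5 J4 J6.
J3: finishes 6, weight 12, w·C = 72
J2: finishes 11, weight 5, w·C = 55
J1: finishes 23, weight 10, w·C = 230
J5: finishes 38, weight 9, w·C = 342
J4: finishes 47, weight 3, w·C = 141
J6: finishes 58, weight 2, w·C = 116
Sum = 72+55+230+342+141+116 = 956.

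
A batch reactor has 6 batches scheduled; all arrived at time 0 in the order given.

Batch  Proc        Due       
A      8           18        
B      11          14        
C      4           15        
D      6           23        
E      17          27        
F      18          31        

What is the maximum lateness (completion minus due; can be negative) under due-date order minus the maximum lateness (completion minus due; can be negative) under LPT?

EDD (increasing due date): B C A D E F.
B: 0→11, due 14, lateness -3
C: 11→15, due 15, lateness 0
A: 15→23, due 18, lateness 5
D: 23→29, due 23, lateness 6
E: 29→46, due 27, lateness 19
F: 46→64, due 31, lateness 33
Maximum = 33.
LPT (decreasing processing time): F E B A D C.
F: 0→18, due 31, lateness -13
E: 18→35, due 27, lateness 8
B: 35→46, due 14, lateness 32
A: 46→54, due 18, lateness 36
D: 54→60, due 23, lateness 37
C: 60→64, due 15, lateness 49
Maximum = 49.
Difference = 33 − 49 = -16.

-16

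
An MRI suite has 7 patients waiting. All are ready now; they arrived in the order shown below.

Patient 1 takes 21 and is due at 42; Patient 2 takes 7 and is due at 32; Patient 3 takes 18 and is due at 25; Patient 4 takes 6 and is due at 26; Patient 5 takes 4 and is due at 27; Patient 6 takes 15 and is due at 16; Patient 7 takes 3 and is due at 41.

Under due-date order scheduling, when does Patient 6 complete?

15

EDD (increasing due date): Patient 6 Patient 3 Patient 4 Patient 5 Patient 2 Patient 7 Patient 1.
Patient 6: 0→15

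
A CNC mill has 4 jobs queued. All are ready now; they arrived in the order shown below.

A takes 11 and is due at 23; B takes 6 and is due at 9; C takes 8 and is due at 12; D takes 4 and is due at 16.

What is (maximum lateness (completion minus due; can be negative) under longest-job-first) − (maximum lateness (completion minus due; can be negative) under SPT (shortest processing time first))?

10

LPT (decreasing processing time): A C B D.
A: 0→11, due 23, lateness -12
C: 11→19, due 12, lateness 7
B: 19→25, due 9, lateness 16
D: 25→29, due 16, lateness 13
Maximum = 16.
SPT (increasing processing time): D B C A.
D: 0→4, due 16, lateness -12
B: 4→10, due 9, lateness 1
C: 10→18, due 12, lateness 6
A: 18→29, due 23, lateness 6
Maximum = 6.
Difference = 16 − 6 = 10.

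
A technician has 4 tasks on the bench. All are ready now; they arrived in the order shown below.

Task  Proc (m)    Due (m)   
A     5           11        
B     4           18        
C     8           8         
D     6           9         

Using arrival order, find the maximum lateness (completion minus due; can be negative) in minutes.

FIFO (arrival order): A B C D.
A: 0→5, due 11, lateness -6
B: 5→9, due 18, lateness -9
C: 9→17, due 8, lateness 9
D: 17→23, due 9, lateness 14
Maximum = 14.

14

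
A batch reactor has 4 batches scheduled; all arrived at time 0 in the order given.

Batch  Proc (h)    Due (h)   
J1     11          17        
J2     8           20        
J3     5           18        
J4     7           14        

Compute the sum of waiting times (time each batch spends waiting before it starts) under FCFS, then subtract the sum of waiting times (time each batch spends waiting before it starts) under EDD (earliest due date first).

FIFO (arrival order): J1 J2 J3 J4.
J1: waits 0, runs 0→11
J2: waits 11, runs 11→19
J3: waits 19, runs 19→24
J4: waits 24, runs 24→31
Sum = 0+11+19+24 = 54.
EDD (increasing due date): J4 J1 J3 J2.
J4: waits 0, runs 0→7
J1: waits 7, runs 7→18
J3: waits 18, runs 18→23
J2: waits 23, runs 23→31
Sum = 0+7+18+23 = 48.
Difference = 54 − 48 = 6.

6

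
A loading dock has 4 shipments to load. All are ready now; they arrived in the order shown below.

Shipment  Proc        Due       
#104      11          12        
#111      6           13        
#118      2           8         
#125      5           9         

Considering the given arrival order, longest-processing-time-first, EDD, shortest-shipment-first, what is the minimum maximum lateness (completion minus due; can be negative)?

11

FIFO (arrival order): #104 #111 #118 #125.
#104: 0→11, due 12, lateness -1
#111: 11→17, due 13, lateness 4
#118: 17→19, due 8, lateness 11
#125: 19→24, due 9, lateness 15
Maximum = 15.
LPT (decreasing processing time): #104 #111 #125 #118.
#104: 0→11, due 12, lateness -1
#111: 11→17, due 13, lateness 4
#125: 17→22, due 9, lateness 13
#118: 22→24, due 8, lateness 16
Maximum = 16.
EDD (increasing due date): #118 #125 #104 #111.
#118: 0→2, due 8, lateness -6
#125: 2→7, due 9, lateness -2
#104: 7→18, due 12, lateness 6
#111: 18→24, due 13, lateness 11
Maximum = 11.
SPT (increasing processing time): #118 #125 #111 #104.
#118: 0→2, due 8, lateness -6
#125: 2→7, due 9, lateness -2
#111: 7→13, due 13, lateness 0
#104: 13→24, due 12, lateness 12
Maximum = 12.
FIFO 15, LPT 16, EDD 11, SPT 12 → minimum 11.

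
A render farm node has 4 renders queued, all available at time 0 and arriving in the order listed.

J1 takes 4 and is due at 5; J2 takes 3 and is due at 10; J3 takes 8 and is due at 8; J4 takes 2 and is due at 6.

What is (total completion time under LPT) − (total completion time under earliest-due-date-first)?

LPT (decreasing processing time): J3 J1 J2 J4.
J3: 0→8
J1: 8→12
J2: 12→15
J4: 15→17
Sum = 8+12+15+17 = 52.
EDD (increasing due date): J1 J4 J3 J2.
J1: 0→4
J4: 4→6
J3: 6→14
J2: 14→17
Sum = 4+6+14+17 = 41.
Difference = 52 − 41 = 11.

11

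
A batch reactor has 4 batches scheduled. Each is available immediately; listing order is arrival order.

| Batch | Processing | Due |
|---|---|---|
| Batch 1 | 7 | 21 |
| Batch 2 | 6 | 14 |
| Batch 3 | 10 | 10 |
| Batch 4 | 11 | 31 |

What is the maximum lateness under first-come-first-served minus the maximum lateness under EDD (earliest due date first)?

FIFO (arrival order): Batch 1 Batch 2 Batch 3 Batch 4.
Batch 1: 0→7, due 21, lateness -14
Batch 2: 7→13, due 14, lateness -1
Batch 3: 13→23, due 10, lateness 13
Batch 4: 23→34, due 31, lateness 3
Maximum = 13.
EDD (increasing due date): Batch 3 Batch 2 Batch 1 Batch 4.
Batch 3: 0→10, due 10, lateness 0
Batch 2: 10→16, due 14, lateness 2
Batch 1: 16→23, due 21, lateness 2
Batch 4: 23→34, due 31, lateness 3
Maximum = 3.
Difference = 13 − 3 = 10.

10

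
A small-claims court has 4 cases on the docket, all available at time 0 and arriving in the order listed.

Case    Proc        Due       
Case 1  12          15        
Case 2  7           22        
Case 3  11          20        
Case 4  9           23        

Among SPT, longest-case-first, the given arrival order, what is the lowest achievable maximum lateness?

16

SPT (increasing processing time): Case 2 Case 4 Case 3 Case 1.
Case 2: 0→7, due 22, lateness -15
Case 4: 7→16, due 23, lateness -7
Case 3: 16→27, due 20, lateness 7
Case 1: 27→39, due 15, lateness 24
Maximum = 24.
LPT (decreasing processing time): Case 1 Case 3 Case 4 Case 2.
Case 1: 0→12, due 15, lateness -3
Case 3: 12→23, due 20, lateness 3
Case 4: 23→32, due 23, lateness 9
Case 2: 32→39, due 22, lateness 17
Maximum = 17.
FIFO (arrival order): Case 1 Case 2 Case 3 Case 4.
Case 1: 0→12, due 15, lateness -3
Case 2: 12→19, due 22, lateness -3
Case 3: 19→30, due 20, lateness 10
Case 4: 30→39, due 23, lateness 16
Maximum = 16.
SPT 24, LPT 17, FIFO 16 → minimum 16.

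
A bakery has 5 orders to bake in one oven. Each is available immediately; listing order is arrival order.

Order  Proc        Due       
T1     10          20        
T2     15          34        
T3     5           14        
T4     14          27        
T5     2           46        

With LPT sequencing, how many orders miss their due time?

LPT (decreasing processing time): T2 T4 T1 T3 T5.
T2: 0→15, due 34, tardiness 0
T4: 15→29, due 27, tardiness 2
T1: 29→39, due 20, tardiness 19
T3: 39→44, due 14, tardiness 30
T5: 44→46, due 46, tardiness 0
Late orders: 3.

3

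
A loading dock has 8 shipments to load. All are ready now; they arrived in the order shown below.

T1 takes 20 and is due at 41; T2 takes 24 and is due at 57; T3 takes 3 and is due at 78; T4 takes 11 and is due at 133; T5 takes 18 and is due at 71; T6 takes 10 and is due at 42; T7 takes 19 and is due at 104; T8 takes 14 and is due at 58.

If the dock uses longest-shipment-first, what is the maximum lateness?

LPT (decreasing processing time): T2 T1 T7 T5 T8 T4 T6 T3.
T2: 0→24, due 57, lateness -33
T1: 24→44, due 41, lateness 3
T7: 44→63, due 104, lateness -41
T5: 63→81, due 71, lateness 10
T8: 81→95, due 58, lateness 37
T4: 95→106, due 133, lateness -27
T6: 106→116, due 42, lateness 74
T3: 116→119, due 78, lateness 41
Maximum = 74.

74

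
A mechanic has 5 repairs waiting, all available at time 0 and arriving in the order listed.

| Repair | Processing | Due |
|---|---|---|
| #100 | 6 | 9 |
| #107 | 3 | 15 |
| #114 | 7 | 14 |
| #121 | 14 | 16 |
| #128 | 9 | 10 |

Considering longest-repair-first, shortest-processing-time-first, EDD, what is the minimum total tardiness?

LPT (decreasing processing time): #121 #128 #114 #100 #107.
#121: 0→14, due 16, tardiness 0
#128: 14→23, due 10, tardiness 13
#114: 23→30, due 14, tardiness 16
#100: 30→36, due 9, tardiness 27
#107: 36→39, due 15, tardiness 24
Sum = 0+13+16+27+24 = 80.
SPT (increasing processing time): #107 #100 #114 #128 #121.
#107: 0→3, due 15, tardiness 0
#100: 3→9, due 9, tardiness 0
#114: 9→16, due 14, tardiness 2
#128: 16→25, due 10, tardiness 15
#121: 25→39, due 16, tardiness 23
Sum = 0+0+2+15+23 = 40.
EDD (increasing due date): #100 #128 #114 #107 #121.
#100: 0→6, due 9, tardiness 0
#128: 6→15, due 10, tardiness 5
#114: 15→22, due 14, tardiness 8
#107: 22→25, due 15, tardiness 10
#121: 25→39, due 16, tardiness 23
Sum = 0+5+8+10+23 = 46.
LPT 80, SPT 40, EDD 46 → minimum 40.

40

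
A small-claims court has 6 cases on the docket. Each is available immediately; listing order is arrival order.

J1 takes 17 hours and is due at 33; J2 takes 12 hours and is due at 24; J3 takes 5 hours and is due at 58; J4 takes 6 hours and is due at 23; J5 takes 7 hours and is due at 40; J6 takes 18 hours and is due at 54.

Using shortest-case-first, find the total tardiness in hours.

SPT (increasing processing time): J3 J4 J5 J2 J1 J6.
J3: 0→5, due 58, tardiness 0
J4: 5→11, due 23, tardiness 0
J5: 11→18, due 40, tardiness 0
J2: 18→30, due 24, tardiness 6
J1: 30→47, due 33, tardiness 14
J6: 47→65, due 54, tardiness 11
Sum = 0+0+0+6+14+11 = 31.

31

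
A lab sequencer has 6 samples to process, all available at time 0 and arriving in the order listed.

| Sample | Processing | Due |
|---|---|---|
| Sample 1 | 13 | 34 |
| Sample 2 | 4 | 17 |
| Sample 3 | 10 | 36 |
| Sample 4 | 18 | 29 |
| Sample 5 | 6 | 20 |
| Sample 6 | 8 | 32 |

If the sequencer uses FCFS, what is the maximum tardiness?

FIFO (arrival order): Sample 1 Sample 2 Sample 3 Sample 4 Sample 5 Sample 6.
Sample 1: 0→13, due 34, tardiness 0
Sample 2: 13→17, due 17, tardiness 0
Sample 3: 17→27, due 36, tardiness 0
Sample 4: 27→45, due 29, tardiness 16
Sample 5: 45→51, due 20, tardiness 31
Sample 6: 51→59, due 32, tardiness 27
Maximum = 31.

31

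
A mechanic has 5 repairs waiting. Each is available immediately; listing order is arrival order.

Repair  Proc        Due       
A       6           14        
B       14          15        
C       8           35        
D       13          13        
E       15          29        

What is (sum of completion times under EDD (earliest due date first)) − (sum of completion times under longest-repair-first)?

EDD (increasing due date): D A B E C.
D: 0→13
A: 13→19
B: 19→33
E: 33→48
C: 48→56
Sum = 13+19+33+48+56 = 169.
LPT (decreasing processing time): E B D C A.
E: 0→15
B: 15→29
D: 29→42
C: 42→50
A: 50→56
Sum = 15+29+42+50+56 = 192.
Difference = 169 − 192 = -23.

-23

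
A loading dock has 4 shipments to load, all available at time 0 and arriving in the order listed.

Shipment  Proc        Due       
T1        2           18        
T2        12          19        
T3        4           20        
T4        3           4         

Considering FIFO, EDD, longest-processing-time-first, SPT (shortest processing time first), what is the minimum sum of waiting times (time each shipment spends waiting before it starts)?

FIFO (arrival order): T1 T2 T3 T4.
T1: waits 0, runs 0→2
T2: waits 2, runs 2→14
T3: waits 14, runs 14→18
T4: waits 18, runs 18→21
Sum = 0+2+14+18 = 34.
EDD (increasing due date): T4 T1 T2 T3.
T4: waits 0, runs 0→3
T1: waits 3, runs 3→5
T2: waits 5, runs 5→17
T3: waits 17, runs 17→21
Sum = 0+3+5+17 = 25.
LPT (decreasing processing time): T2 T3 T4 T1.
T2: waits 0, runs 0→12
T3: waits 12, runs 12→16
T4: waits 16, runs 16→19
T1: waits 19, runs 19→21
Sum = 0+12+16+19 = 47.
SPT (increasing processing time): T1 T4 T3 T2.
T1: waits 0, runs 0→2
T4: waits 2, runs 2→5
T3: waits 5, runs 5→9
T2: waits 9, runs 9→21
Sum = 0+2+5+9 = 16.
FIFO 34, EDD 25, LPT 47, SPT 16 → minimum 16.

16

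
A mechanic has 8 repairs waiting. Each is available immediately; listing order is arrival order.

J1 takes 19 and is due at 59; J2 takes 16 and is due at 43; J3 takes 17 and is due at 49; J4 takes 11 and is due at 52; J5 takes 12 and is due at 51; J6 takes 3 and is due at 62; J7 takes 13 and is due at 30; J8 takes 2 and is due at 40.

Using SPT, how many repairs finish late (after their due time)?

4

SPT (increasing processing time): J8 J6 J4 J5 J7 J2 J3 J1.
J8: 0→2, due 40, tardiness 0
J6: 2→5, due 62, tardiness 0
J4: 5→16, due 52, tardiness 0
J5: 16→28, due 51, tardiness 0
J7: 28→41, due 30, tardiness 11
J2: 41→57, due 43, tardiness 14
J3: 57→74, due 49, tardiness 25
J1: 74→93, due 59, tardiness 34
Late repairs: 4.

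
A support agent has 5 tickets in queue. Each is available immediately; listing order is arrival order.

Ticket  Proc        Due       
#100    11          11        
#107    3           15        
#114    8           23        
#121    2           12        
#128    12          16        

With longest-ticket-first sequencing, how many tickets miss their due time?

4

LPT (decreasing processing time): #128 #100 #114 #107 #121.
#128: 0→12, due 16, tardiness 0
#100: 12→23, due 11, tardiness 12
#114: 23→31, due 23, tardiness 8
#107: 31→34, due 15, tardiness 19
#121: 34→36, due 12, tardiness 24
Late tickets: 4.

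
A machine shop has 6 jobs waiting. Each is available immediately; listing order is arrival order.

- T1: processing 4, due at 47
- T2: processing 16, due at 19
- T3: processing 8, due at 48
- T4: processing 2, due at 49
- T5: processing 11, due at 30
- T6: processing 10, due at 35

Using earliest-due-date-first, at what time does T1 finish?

41

EDD (increasing due date): T2 T5 T6 T1 T3 T4.
T2: 0→16
T5: 16→27
T6: 27→37
T1: 37→41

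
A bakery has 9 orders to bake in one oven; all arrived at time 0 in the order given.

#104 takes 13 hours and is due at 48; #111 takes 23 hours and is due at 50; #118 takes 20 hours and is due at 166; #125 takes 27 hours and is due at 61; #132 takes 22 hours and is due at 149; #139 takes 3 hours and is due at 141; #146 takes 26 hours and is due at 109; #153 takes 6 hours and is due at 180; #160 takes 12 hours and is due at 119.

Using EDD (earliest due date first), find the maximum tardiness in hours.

EDD (increasing due date): #104 #111 #125 #146 #160 #139 #132 #118 #153.
#104: 0→13, due 48, tardiness 0
#111: 13→36, due 50, tardiness 0
#125: 36→63, due 61, tardiness 2
#146: 63→89, due 109, tardiness 0
#160: 89→101, due 119, tardiness 0
#139: 101→104, due 141, tardiness 0
#132: 104→126, due 149, tardiness 0
#118: 126→146, due 166, tardiness 0
#153: 146→152, due 180, tardiness 0
Maximum = 2.

2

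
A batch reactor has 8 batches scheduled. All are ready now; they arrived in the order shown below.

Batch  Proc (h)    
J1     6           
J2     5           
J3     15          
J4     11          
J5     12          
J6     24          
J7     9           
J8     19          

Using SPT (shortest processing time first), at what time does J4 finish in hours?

31

SPT (increasing processing time): J2 J1 J7 J4 J5 J3 J8 J6.
J2: 0→5
J1: 5→11
J7: 11→20
J4: 20→31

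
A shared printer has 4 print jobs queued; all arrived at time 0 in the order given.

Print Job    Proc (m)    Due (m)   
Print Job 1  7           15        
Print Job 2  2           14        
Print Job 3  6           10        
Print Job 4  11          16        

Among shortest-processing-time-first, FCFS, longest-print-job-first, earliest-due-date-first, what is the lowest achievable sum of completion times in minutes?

SPT (increasing processing time): Print Job 2 Print Job 3 Print Job 1 Print Job 4.
Print Job 2: 0→2
Print Job 3: 2→8
Print Job 1: 8→15
Print Job 4: 15→26
Sum = 2+8+15+26 = 51.
FIFO (arrival order): Print Job 1 Print Job 2 Print Job 3 Print Job 4.
Print Job 1: 0→7
Print Job 2: 7→9
Print Job 3: 9→15
Print Job 4: 15→26
Sum = 7+9+15+26 = 57.
LPT (decreasing processing time): Print Job 4 Print Job 1 Print Job 3 Print Job 2.
Print Job 4: 0→11
Print Job 1: 11→18
Print Job 3: 18→24
Print Job 2: 24→26
Sum = 11+18+24+26 = 79.
EDD (increasing due date): Print Job 3 Print Job 2 Print Job 1 Print Job 4.
Print Job 3: 0→6
Print Job 2: 6→8
Print Job 1: 8→15
Print Job 4: 15→26
Sum = 6+8+15+26 = 55.
SPT 51, FIFO 57, LPT 79, EDD 55 → minimum 51.

51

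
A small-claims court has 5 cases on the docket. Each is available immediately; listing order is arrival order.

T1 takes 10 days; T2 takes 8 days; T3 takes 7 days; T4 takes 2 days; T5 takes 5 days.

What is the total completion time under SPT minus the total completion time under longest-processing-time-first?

SPT (increasing processing time): T4 T5 T3 T2 T1.
T4: 0→2
T5: 2→7
T3: 7→14
T2: 14→22
T1: 22→32
Sum = 2+7+14+22+32 = 77.
LPT (decreasing processing time): T1 T2 T3 T5 T4.
T1: 0→10
T2: 10→18
T3: 18→25
T5: 25→30
T4: 30→32
Sum = 10+18+25+30+32 = 115.
Difference = 77 − 115 = -38.

-38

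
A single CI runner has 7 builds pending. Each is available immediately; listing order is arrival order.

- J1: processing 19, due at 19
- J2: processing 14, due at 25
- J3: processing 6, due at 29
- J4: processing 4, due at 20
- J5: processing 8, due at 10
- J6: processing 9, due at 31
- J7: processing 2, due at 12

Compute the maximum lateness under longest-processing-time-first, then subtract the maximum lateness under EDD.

LPT (decreasing processing time): J1 J2 J6 J5 J3 J4 J7.
J1: 0→19, due 19, lateness 0
J2: 19→33, due 25, lateness 8
J6: 33→42, due 31, lateness 11
J5: 42→50, due 10, lateness 40
J3: 50→56, due 29, lateness 27
J4: 56→60, due 20, lateness 40
J7: 60→62, due 12, lateness 50
Maximum = 50.
EDD (increasing due date): J5 J7 J1 J4 J2 J3 J6.
J5: 0→8, due 10, lateness -2
J7: 8→10, due 12, lateness -2
J1: 10→29, due 19, lateness 10
J4: 29→33, due 20, lateness 13
J2: 33→47, due 25, lateness 22
J3: 47→53, due 29, lateness 24
J6: 53→62, due 31, lateness 31
Maximum = 31.
Difference = 50 − 31 = 19.

19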